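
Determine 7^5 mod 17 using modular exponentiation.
5 = 4 + 1 (binary 101). Repeated squaring mod 17: 7^1 ≡ 7; 7^2 ≡ 7² = 49 ≡ 15; 7^4 ≡ 15² = 225 ≡ 4. Multiply: 7^5 = 7^4 × 7^1 ≡ 4 × 7 (mod 17): 4 × 7 = 28 ≡ 11. So 7^5 ≡ 11 (mod 17).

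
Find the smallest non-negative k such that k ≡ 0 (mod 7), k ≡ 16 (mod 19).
35

Using the Chinese Remainder Theorem:
M = product of moduli = 133
For equation 1: M_1 = 19, 19 ≡ 5 (mod 7), inverse of 19 mod 7 is 3 (check: 5 × 3 = 15 ≡ 1 (mod 7))
For equation 2: M_2 = 7, 7 ≡ 7 (mod 19), inverse of 7 mod 19 is 11 (check: 7 × 11 = 77 ≡ 1 (mod 19))
Combine: k ≡ Σ r_i×M_i×(M_i⁻¹ mod m_i) = 0×19×3 + 16×7×11 = 0 + 1232 = 1232
1232 mod 133 = 35
k ≡ 35 (mod 133)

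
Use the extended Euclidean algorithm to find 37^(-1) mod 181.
Extended GCD: 37(-44) + 181(9) = 1. So 37^(-1) ≡ 137 ≡ 137 (mod 181). Verify: 37 × 137 = 5069 ≡ 1 (mod 181)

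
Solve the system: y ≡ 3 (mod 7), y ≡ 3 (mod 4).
M = 7 × 4 = 28. M₁ = 4, y₁ ≡ 2 (mod 7). M₂ = 7, y₂ ≡ 3 (mod 4). y = 3×4×2 + 3×7×3 ≡ 3 (mod 28)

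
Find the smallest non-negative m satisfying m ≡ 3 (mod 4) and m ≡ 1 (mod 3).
M = 4 × 3 = 12. M₁ = 3, y₁ ≡ 3 (mod 4). M₂ = 4, y₂ ≡ 1 (mod 3). m = 3×3×3 + 1×4×1 ≡ 7 (mod 12)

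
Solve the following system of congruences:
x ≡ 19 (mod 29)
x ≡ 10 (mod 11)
164

Using the Chinese Remainder Theorem:
M = product of moduli = 319
For equation 1: M_1 = 11, 11 ≡ 11 (mod 29), inverse of 11 mod 29 is 8 (check: 11 × 8 = 88 ≡ 1 (mod 29))
For equation 2: M_2 = 29, 29 ≡ 7 (mod 11), inverse of 29 mod 11 is 8 (check: 7 × 8 = 56 ≡ 1 (mod 11))
Combine: x ≡ Σ r_i×M_i×(M_i⁻¹ mod m_i) = 19×11×8 + 10×29×8 = 1672 + 2320 = 3992
3992 mod 319 = 164
x ≡ 164 (mod 319)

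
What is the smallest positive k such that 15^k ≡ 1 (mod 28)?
Powers of 15 mod 28: 15^1≡15, 15^2≡1. Order = 2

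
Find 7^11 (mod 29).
Using repeated squaring. 11 = 8 + 2 + 1 (binary 1011). Repeated squaring mod 29: 7^1 ≡ 7; 7^2 ≡ 7² = 49 ≡ 20; 7^4 ≡ 20² = 400 ≡ 23; 7^8 ≡ 23² = 529 ≡ 7. Multiply: 7^11 = 7^8 × 7^2 × 7^1 ≡ 7 × 20 × 7 (mod 29): 7 × 20 = 140 ≡ 24; 24 × 7 = 168 ≡ 23. So 7^11 ≡ 23 (mod 29).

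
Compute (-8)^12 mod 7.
Using Fermat: (-8)^{6} ≡ 1 (mod 7). 12 ≡ 0 (mod 6). So (-8)^{12} ≡ (-8)^{0} ≡ 1 (mod 7)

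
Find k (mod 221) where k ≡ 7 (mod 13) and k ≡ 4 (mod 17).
M = 13 × 17 = 221. M₁ = 17, y₁ ≡ 10 (mod 13). M₂ = 13, y₂ ≡ 4 (mod 17). k = 7×17×10 + 4×13×4 ≡ 72 (mod 221)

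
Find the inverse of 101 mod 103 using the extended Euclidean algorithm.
Extended GCD: 101(51) + 103(-50) = 1. So 101^(-1) ≡ 51 ≡ 51 (mod 103). Verify: 101 × 51 = 5151 ≡ 1 (mod 103)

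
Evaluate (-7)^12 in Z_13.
Using Fermat: (-7)^{12} ≡ 1 (mod 13). 12 ≡ 0 (mod 12). So (-7)^{12} ≡ (-7)^{0} ≡ 1 (mod 13)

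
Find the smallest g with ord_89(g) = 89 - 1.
p - 1 = 88 has prime divisors 2, 11. h is a primitive root mod 89 iff h^(88/q) ≢ 1 (mod 89) for each such q.
h = 2: 2^44 ≡ 1, 2^8 ≡ 78 (mod 89); 2^44 ≡ 1, so not a primitive root.
h = 3: 3^44 ≡ 88, 3^8 ≡ 64 (mod 89); none is 1, so 3 has order 88 and is a primitive root.
The smallest primitive root mod 89 is g = 3.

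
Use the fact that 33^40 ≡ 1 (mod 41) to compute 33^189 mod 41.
By Fermat: 33^{40} ≡ 1 (mod 41). 189 = 4×40 + 29. So 33^{189} ≡ 33^{29} ≡ 36 (mod 41)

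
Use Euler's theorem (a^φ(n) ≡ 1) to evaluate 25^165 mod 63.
By Euler: 25^{36} ≡ 1 (mod 63) since gcd(25, 63) = 1. 165 = 4×36 + 21. So 25^{165} ≡ 25^{21} ≡ 1 (mod 63)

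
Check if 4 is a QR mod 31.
By Euler's criterion: 4^{15} ≡ 1 (mod 31). Since this equals 1, 4 is a QR.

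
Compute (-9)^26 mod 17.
Using Fermat: (-9)^{16} ≡ 1 (mod 17). 26 ≡ 10 (mod 16). So (-9)^{26} ≡ (-9)^{10} ≡ 13 (mod 17)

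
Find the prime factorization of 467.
467

Divide by primes starting from smallest:
467 ÷ 467 = 1

467 = 467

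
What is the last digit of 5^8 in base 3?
5 ≡ 2 (mod 3). 8 = 8 (binary 1000). Repeated squaring mod 3: 2^1 ≡ 2; 2^2 ≡ 2² = 4 ≡ 1; 2^4 ≡ 1² = 1 ≡ 1; 2^8 ≡ 1² = 1 ≡ 1. So 5^8 ≡ 1 (mod 3).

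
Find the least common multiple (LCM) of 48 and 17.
816

First find GCD(48, 17) using the Euclidean algorithm:
48 = 2 × 17 + 14
17 = 1 × 14 + 3
14 = 4 × 3 + 2
3 = 1 × 2 + 1
2 = 2 × 1 + 0
GCD(48, 17) = 1

LCM formula: LCM(a, b) = (a × b) / GCD(a, b)
LCM(48, 17) = (48 × 17) / 1
LCM(48, 17) = 816 / 1
LCM(48, 17) = 816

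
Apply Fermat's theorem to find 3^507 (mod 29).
By Fermat: 3^{28} ≡ 1 (mod 29). 507 ≡ 3 (mod 28). So 3^{507} ≡ 3^{3} ≡ 27 (mod 29)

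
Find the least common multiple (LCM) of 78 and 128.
4992

First find GCD(78, 128) using the Euclidean algorithm:
78 = 0 × 128 + 78
128 = 1 × 78 + 50
78 = 1 × 50 + 28
50 = 1 × 28 + 22
28 = 1 × 22 + 6
22 = 3 × 6 + 4
6 = 1 × 4 + 2
4 = 2 × 2 + 0
GCD(78, 128) = 2

LCM formula: LCM(a, b) = (a × b) / GCD(a, b)
LCM(78, 128) = (78 × 128) / 2
LCM(78, 128) = 9984 / 2
LCM(78, 128) = 4992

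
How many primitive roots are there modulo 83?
Number of primitive roots mod 83 = φ(82) = 40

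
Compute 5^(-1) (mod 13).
8

Using Extended Euclidean Algorithm:
gcd(5, 13) = 1
Bezout coefficients: 5 × -5 + 13 × 2 = 1
So 5 × -5 ≡ 1 (mod 13)
The inverse is -5 mod 13 = 8
Verification: 5 × 8 = 40 = 3 × 13 + 1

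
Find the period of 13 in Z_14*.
Powers of 13 mod 14: 13^1≡13, 13^2≡1. Order = 2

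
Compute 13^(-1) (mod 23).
16

Using Extended Euclidean Algorithm:
gcd(13, 23) = 1
Bezout coefficients: 13 × -7 + 23 × 4 = 1
So 13 × -7 ≡ 1 (mod 23)
The inverse is -7 mod 23 = 16
Verification: 13 × 16 = 208 = 9 × 23 + 1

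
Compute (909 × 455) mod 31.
24

(909 × 455) = 413595
413595 mod 31 = 24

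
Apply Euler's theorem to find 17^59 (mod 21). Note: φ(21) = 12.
By Euler: 17^{12} ≡ 1 (mod 21) since gcd(17, 21) = 1. 59 = 4×12 + 11. So 17^{59} ≡ 17^{11} ≡ 5 (mod 21)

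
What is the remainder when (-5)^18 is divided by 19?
Using Fermat: (-5)^{18} ≡ 1 (mod 19). 18 ≡ 0 (mod 18). So (-5)^{18} ≡ (-5)^{0} ≡ 1 (mod 19)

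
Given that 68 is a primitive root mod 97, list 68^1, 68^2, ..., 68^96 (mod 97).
g^1, g^2, ..., g^{96} mod 97: {68, 65, 55, 54, 83, 18, 60, 6, 20, 2, 39, 33, 13, 11, 69, 36, 23, 12, 40, 4, 78, 66, 26, 22, 41, 72, 46, 24, 80, 8, 59, 35, 52, 44, 82, 47, 92, 48, 63, 16, 21, 70, 7, 88, 67, 94, 87, 96, 29, 32, 42, 43, 14, 79, 37, 91, 77, 95, 58, 64, 84, 86, 28, 61, 74, 85, 57, 93, 19, 31, 71, 75, 56, 25, 51, 73, 17, 89, 38, 62, 45, 53, 15, 50, 5, 49, 34, 81, 76, 27, 90, 9, 30, 3, 10, 1}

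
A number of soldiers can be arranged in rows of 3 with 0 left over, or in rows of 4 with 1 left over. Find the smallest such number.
M = 3 × 4 = 12. M₁ = 4, y₁ ≡ 1 (mod 3). M₂ = 3, y₂ ≡ 3 (mod 4). m = 0×4×1 + 1×3×3 ≡ 9 (mod 12). The smallest positive such number is 9.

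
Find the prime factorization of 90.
2 × 3^2 × 5

Divide by primes starting from smallest:
90 ÷ 2 = 45
45 ÷ 3 = 15
15 ÷ 3 = 5
5 ÷ 5 = 1

90 = 2 × 3^2 × 5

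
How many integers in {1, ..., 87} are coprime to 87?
56

Prime factorization: 87 = 3 × 29
Using the formula φ(n) = n × Π(1 - 1/p) for each prime factor p:
φ(87) = 87 × (1 - 1/3) × (1 - 1/29)
φ(87) = 56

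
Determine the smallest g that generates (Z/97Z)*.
5

A primitive root g modulo p has order p-1 = 96
Prime divisors of 96: [2, 3]
g is a primitive root iff g^(96/q) ≢ 1 (mod 97) for each prime divisor q
Testing small values:
  g = 2: 2^48 ≡ 1, 2^32 ≡ 35 (mod 97) → 2^48 ≡ 1, not primitive root
  g = 3: 3^48 ≡ 1, 3^32 ≡ 35 (mod 97) → 3^48 ≡ 1, not primitive root
  g = 4: 4^48 ≡ 1, 4^32 ≡ 61 (mod 97) → 4^48 ≡ 1, not primitive root
  g = 5: 5^48 ≡ 96, 5^32 ≡ 35 (mod 97) → none is 1, primitive root!
The smallest primitive root is 5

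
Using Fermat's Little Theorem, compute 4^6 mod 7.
By Fermat's Little Theorem, 4^{6} ≡ 1 (mod 7) since 7 is prime and gcd(4, 7) = 1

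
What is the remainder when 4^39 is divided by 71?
Using repeated squaring. 39 = 32 + 4 + 2 + 1 (binary 100111). Repeated squaring mod 71: 4^1 ≡ 4; 4^2 ≡ 4² = 16 ≡ 16; 4^4 ≡ 16² = 256 ≡ 43; 4^8 ≡ 43² = 1849 ≡ 3; 4^16 ≡ 3² = 9 ≡ 9; 4^32 ≡ 9² = 81 ≡ 10. Multiply: 4^39 = 4^32 × 4^4 × 4^2 × 4^1 ≡ 10 × 43 × 16 × 4 (mod 71): 10 × 43 = 430 ≡ 4; 4 × 16 = 64 ≡ 64; 64 × 4 = 256 ≡ 43. So 4^39 ≡ 43 (mod 71).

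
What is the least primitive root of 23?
5

A primitive root g modulo p has order p-1 = 22
Prime divisors of 22: [2, 11]
g is a primitive root iff g^(22/q) ≢ 1 (mod 23) for each prime divisor q
Testing small values:
  g = 2: 2^11 ≡ 1, 2^2 ≡ 4 (mod 23) → 2^11 ≡ 1, not primitive root
  g = 3: 3^11 ≡ 1, 3^2 ≡ 9 (mod 23) → 3^11 ≡ 1, not primitive root
  g = 4: 4^11 ≡ 1, 4^2 ≡ 16 (mod 23) → 4^11 ≡ 1, not primitive root
  g = 5: 5^11 ≡ 22, 5^2 ≡ 2 (mod 23) → none is 1, primitive root!
The smallest primitive root is 5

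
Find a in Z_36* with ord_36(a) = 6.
5 has order 6 mod 36 since 5^{6} ≡ 1 (mod 36) and no smaller power works.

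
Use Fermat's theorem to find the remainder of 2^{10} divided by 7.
2

By Fermat's Little Theorem, a^(p-1) ≡ 1 (mod p) for prime p and gcd(a, p) = 1
Here p = 7, so 2^6 ≡ 1 (mod 7)
We can reduce the exponent: 10 mod 6 = 4
So 2^10 ≡ 2^4 (mod 7)
Computing: 2^4 mod 7 = 2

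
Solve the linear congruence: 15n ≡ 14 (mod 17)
10

Since gcd(15, 17) = 1 divides 14, a solution exists.
Multiply both sides by the inverse of 15 mod 17:
  15^(-1) mod 17 = 8
  x ≡ 8 × 14 ≡ 112 ≡ 10 (mod 17)
Verification: 15 × 10 = 150 = 8 × 17 + 14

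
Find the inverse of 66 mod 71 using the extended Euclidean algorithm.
Extended GCD: 66(14) + 71(-13) = 1. So 66^(-1) ≡ 14 ≡ 14 (mod 71). Verify: 66 × 14 = 924 ≡ 1 (mod 71)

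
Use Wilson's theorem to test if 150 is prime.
(149)! mod 150 = 0. Since 0 ≢ -1 (mod 150), 150 is not prime.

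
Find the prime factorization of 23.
23

Divide by primes starting from smallest:
23 ÷ 23 = 1

23 = 23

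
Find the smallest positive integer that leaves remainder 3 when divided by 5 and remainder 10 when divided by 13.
M = 5 × 13 = 65. M₁ = 13, y₁ ≡ 2 (mod 5). M₂ = 5, y₂ ≡ 8 (mod 13). x = 3×13×2 + 10×5×8 ≡ 23 (mod 65). The smallest positive such number is 23.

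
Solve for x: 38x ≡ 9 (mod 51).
15

Since gcd(38, 51) = 1 divides 9, a solution exists.
Multiply both sides by the inverse of 38 mod 51:
  38^(-1) mod 51 = 47
  x ≡ 47 × 9 ≡ 423 ≡ 15 (mod 51)
Verification: 38 × 15 = 570 = 11 × 51 + 9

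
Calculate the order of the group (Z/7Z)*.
6

Prime factorization: 7 = 7
Using the formula φ(n) = n × Π(1 - 1/p) for each prime factor p:
φ(7) = 7 × (1 - 1/7)
φ(7) = 6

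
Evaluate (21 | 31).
(21/31) = 21^{15} mod 31 = -1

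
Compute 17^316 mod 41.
Using Fermat: 17^{40} ≡ 1 (mod 41). 316 ≡ 36 (mod 40). So 17^{316} ≡ 17^{36} ≡ 31 (mod 41)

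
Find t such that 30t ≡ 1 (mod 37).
30^(-1) ≡ 21 (mod 37). Verification: 30 × 21 = 630 ≡ 1 (mod 37)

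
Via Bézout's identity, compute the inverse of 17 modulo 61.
Extended GCD: 17(18) + 61(-5) = 1. So 17^(-1) ≡ 18 ≡ 18 (mod 61). Verify: 17 × 18 = 306 ≡ 1 (mod 61)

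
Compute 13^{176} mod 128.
65

Using successive squaring:
Binary expansion of 176: 10110000
Powers of 13 mod 128 (each is the square of the previous):
  13^1 ≡ 13 (mod 128)
  13^2 ≡ 13² = 169 ≡ 41 (mod 128)
  13^4 ≡ 41² = 1681 ≡ 17 (mod 128)
  13^8 ≡ 17² = 289 ≡ 33 (mod 128)
  13^16 ≡ 33² = 1089 ≡ 65 (mod 128)
  13^32 ≡ 65² = 4225 ≡ 1 (mod 128)
  13^64 ≡ 1² = 1 ≡ 1 (mod 128)
  13^128 ≡ 1² = 1 ≡ 1 (mod 128)
176 = 128 + 32 + 16, so 13^176 = 13^128 × 13^32 × 13^16 ≡ 1 × 1 × 65 (mod 128)
Multiplying step by step:
  1 × 1 = 1 ≡ 1 (mod 128)
  1 × 65 = 65 ≡ 65 (mod 128)
Result: 13^176 ≡ 65 (mod 128)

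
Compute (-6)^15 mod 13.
Using Fermat: (-6)^{12} ≡ 1 (mod 13). 15 ≡ 3 (mod 12). So (-6)^{15} ≡ (-6)^{3} ≡ 5 (mod 13)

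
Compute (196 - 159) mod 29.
8

(196 - 159) = 37
37 mod 29 = 8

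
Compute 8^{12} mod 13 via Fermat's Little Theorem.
1

By Fermat's Little Theorem, a^(p-1) ≡ 1 (mod p) for prime p and gcd(a, p) = 1
Here p = 13, so 8^12 ≡ 1 (mod 13)
We can reduce the exponent: 12 mod 12 = 0
So 8^12 ≡ 8^0 (mod 13)
Computing: 8^0 mod 13 = 1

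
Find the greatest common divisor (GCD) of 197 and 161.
1

Using the Euclidean algorithm:
197 = 1 × 161 + 36
161 = 4 × 36 + 17
36 = 2 × 17 + 2
17 = 8 × 2 + 1
2 = 2 × 1 + 0

GCD(197, 161) = 1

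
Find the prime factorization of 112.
2^4 × 7

Divide by primes starting from smallest:
112 ÷ 2 = 56
56 ÷ 2 = 28
28 ÷ 2 = 14
14 ÷ 2 = 7
7 ÷ 7 = 1

112 = 2^4 × 7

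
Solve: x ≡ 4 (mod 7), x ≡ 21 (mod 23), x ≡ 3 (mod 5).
M = 7 × 23 × 5 = 805. M₁ = 115, y₁ ≡ 5 (mod 7). M₂ = 35, y₂ ≡ 2 (mod 23). M₃ = 161, y₃ ≡ 1 (mod 5). x = 4×115×5 + 21×35×2 + 3×161×1 ≡ 228 (mod 805)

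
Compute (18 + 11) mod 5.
4

(18 + 11) = 29
29 mod 5 = 4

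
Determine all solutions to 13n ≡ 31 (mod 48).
43

Since gcd(13, 48) = 1 divides 31, a solution exists.
Multiply both sides by the inverse of 13 mod 48:
  13^(-1) mod 48 = 37
  x ≡ 37 × 31 ≡ 1147 ≡ 43 (mod 48)
Verification: 13 × 43 = 559 = 11 × 48 + 31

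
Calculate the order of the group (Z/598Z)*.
264

Prime factorization: 598 = 2 × 13 × 23
Using the formula φ(n) = n × Π(1 - 1/p) for each prime factor p:
φ(598) = 598 × (1 - 1/2) × (1 - 1/13) × (1 - 1/23)
φ(598) = 264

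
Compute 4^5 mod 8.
5 = 4 + 1 (binary 101). Repeated squaring mod 8: 4^1 ≡ 4; 4^2 ≡ 4² = 16 ≡ 0; 4^4 ≡ 0² = 0 ≡ 0. Multiply: 4^5 = 4^4 × 4^1 ≡ 0 × 4 (mod 8): 0 × 4 = 0 ≡ 0. So 4^5 ≡ 0 (mod 8).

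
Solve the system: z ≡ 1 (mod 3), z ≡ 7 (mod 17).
M = 3 × 17 = 51. M₁ = 17, y₁ ≡ 2 (mod 3). M₂ = 3, y₂ ≡ 6 (mod 17). z = 1×17×2 + 7×3×6 ≡ 7 (mod 51)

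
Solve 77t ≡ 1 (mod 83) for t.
77^(-1) ≡ 69 (mod 83). Verification: 77 × 69 = 5313 ≡ 1 (mod 83)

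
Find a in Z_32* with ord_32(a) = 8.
21 has order 8 mod 32 since 21^{8} ≡ 1 (mod 32) and no smaller power works.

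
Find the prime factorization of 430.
2 × 5 × 43

Divide by primes starting from smallest:
430 ÷ 2 = 215
215 ÷ 5 = 43
43 ÷ 43 = 1

430 = 2 × 5 × 43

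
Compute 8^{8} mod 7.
1

Using successive squaring:
Binary expansion of 8: 1000
Powers of 8 mod 7 (each is the square of the previous):
  8^1 ≡ 1 (mod 7)
  8^2 ≡ 1² = 1 ≡ 1 (mod 7)
  8^4 ≡ 1² = 1 ≡ 1 (mod 7)
  8^8 ≡ 1² = 1 ≡ 1 (mod 7)
8 is a power of 2, so 8^8 is the last square: ≡ 1 (mod 7)
Result: 8^8 ≡ 1 (mod 7)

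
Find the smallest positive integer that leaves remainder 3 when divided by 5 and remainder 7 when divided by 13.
M = 5 × 13 = 65. M₁ = 13, y₁ ≡ 2 (mod 5). M₂ = 5, y₂ ≡ 8 (mod 13). t = 3×13×2 + 7×5×8 ≡ 33 (mod 65). The smallest positive such number is 33.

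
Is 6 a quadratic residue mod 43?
By Euler's criterion: 6^{21} ≡ 1 (mod 43). Since this equals 1, 6 is a QR.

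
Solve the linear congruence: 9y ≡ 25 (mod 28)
9

Since gcd(9, 28) = 1 divides 25, a solution exists.
Multiply both sides by the inverse of 9 mod 28:
  9^(-1) mod 28 = 25
  x ≡ 25 × 25 ≡ 625 ≡ 9 (mod 28)
Verification: 9 × 9 = 81 = 2 × 28 + 25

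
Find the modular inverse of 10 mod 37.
10^(-1) ≡ 26 (mod 37). Verification: 10 × 26 = 260 ≡ 1 (mod 37)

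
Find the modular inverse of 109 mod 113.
109^(-1) ≡ 28 (mod 113). Verification: 109 × 28 = 3052 ≡ 1 (mod 113)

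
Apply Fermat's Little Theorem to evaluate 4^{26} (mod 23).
3

By Fermat's Little Theorem, a^(p-1) ≡ 1 (mod p) for prime p and gcd(a, p) = 1
Here p = 23, so 4^22 ≡ 1 (mod 23)
We can reduce the exponent: 26 mod 22 = 4
So 4^26 ≡ 4^4 (mod 23)
Computing: 4^4 mod 23 = 3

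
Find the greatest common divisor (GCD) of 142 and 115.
1

Using the Euclidean algorithm:
142 = 1 × 115 + 27
115 = 4 × 27 + 7
27 = 3 × 7 + 6
7 = 1 × 6 + 1
6 = 6 × 1 + 0

GCD(142, 115) = 1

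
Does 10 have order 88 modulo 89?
p - 1 = 88 has prime divisors 2, 11. Check 10^(88/q) mod 89 for each: 10^(88/2) = 10^44 ≡ 1, 10^(88/11) = 10^8 ≡ 45 (mod 89). Since 10^44 ≡ 1 (mod 89), the order of 10 divides 44 (in fact the order is 44) ≠ 88, so it is not a primitive root.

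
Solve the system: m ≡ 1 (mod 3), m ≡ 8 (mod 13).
M = 3 × 13 = 39. M₁ = 13, y₁ ≡ 1 (mod 3). M₂ = 3, y₂ ≡ 9 (mod 13). m = 1×13×1 + 8×3×9 ≡ 34 (mod 39)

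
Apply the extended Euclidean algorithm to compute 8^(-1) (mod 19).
Extended GCD: 8(-7) + 19(3) = 1. So 8^(-1) ≡ 12 ≡ 12 (mod 19). Verify: 8 × 12 = 96 ≡ 1 (mod 19)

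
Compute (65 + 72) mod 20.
17

(65 + 72) = 137
137 mod 20 = 17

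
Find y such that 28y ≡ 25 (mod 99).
61

Since gcd(28, 99) = 1 divides 25, a solution exists.
Multiply both sides by the inverse of 28 mod 99:
  28^(-1) mod 99 = 46
  x ≡ 46 × 25 ≡ 1150 ≡ 61 (mod 99)
Verification: 28 × 61 = 1708 = 17 × 99 + 25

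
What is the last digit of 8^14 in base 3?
Using Fermat: 8^{2} ≡ 1 (mod 3). 14 ≡ 0 (mod 2). So 8^{14} ≡ 8^{0} ≡ 1 (mod 3)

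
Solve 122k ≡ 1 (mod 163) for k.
122^(-1) ≡ 159 (mod 163). Verification: 122 × 159 = 19398 ≡ 1 (mod 163)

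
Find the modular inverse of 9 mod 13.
9^(-1) ≡ 3 (mod 13). Verification: 9 × 3 = 27 ≡ 1 (mod 13)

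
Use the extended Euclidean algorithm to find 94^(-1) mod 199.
Extended GCD: 94(36) + 199(-17) = 1. So 94^(-1) ≡ 36 ≡ 36 (mod 199). Verify: 94 × 36 = 3384 ≡ 1 (mod 199)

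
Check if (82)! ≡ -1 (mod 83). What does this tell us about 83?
(82)! mod 83 = 82. Since this equals -1 (mod 83), Wilson confirms 83 is prime.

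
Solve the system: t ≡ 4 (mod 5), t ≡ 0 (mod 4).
M = 5 × 4 = 20. M₁ = 4, y₁ ≡ 4 (mod 5). M₂ = 5, y₂ ≡ 1 (mod 4). t = 4×4×4 + 0×5×1 ≡ 4 (mod 20)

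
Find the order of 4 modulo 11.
Powers of 4 mod 11: 4^1≡4, 4^2≡5, 4^3≡9, 4^4≡3, 4^5≡1. Order = 5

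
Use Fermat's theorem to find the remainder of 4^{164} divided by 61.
15

By Fermat's Little Theorem, a^(p-1) ≡ 1 (mod p) for prime p and gcd(a, p) = 1
Here p = 61, so 4^60 ≡ 1 (mod 61)
We can reduce the exponent: 164 mod 60 = 44
So 4^164 ≡ 4^44 (mod 61)
Computing: 4^44 mod 61 = 15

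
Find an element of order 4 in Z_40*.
3 has order 4 mod 40 since 3^{4} ≡ 1 (mod 40) and no smaller power works.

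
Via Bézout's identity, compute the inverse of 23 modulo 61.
Extended GCD: 23(8) + 61(-3) = 1. So 23^(-1) ≡ 8 ≡ 8 (mod 61). Verify: 23 × 8 = 184 ≡ 1 (mod 61)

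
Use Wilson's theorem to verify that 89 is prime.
(88)! mod 89 = 88. Since this equals -1 (mod 89), Wilson confirms 89 is prime.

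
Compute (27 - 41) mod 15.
1

(27 - 41) = -14
-14 mod 15 = 1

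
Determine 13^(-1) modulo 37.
13^(-1) ≡ 20 (mod 37). Verification: 13 × 20 = 260 ≡ 1 (mod 37)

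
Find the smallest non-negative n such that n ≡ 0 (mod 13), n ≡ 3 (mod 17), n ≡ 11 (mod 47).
1703

Using the Chinese Remainder Theorem:
M = product of moduli = 10387
For equation 1: M_1 = 799, 799 ≡ 6 (mod 13), inverse of 799 mod 13 is 11 (check: 6 × 11 = 66 ≡ 1 (mod 13))
For equation 2: M_2 = 611, 611 ≡ 16 (mod 17), inverse of 611 mod 17 is 16 (check: 16 × 16 = 256 ≡ 1 (mod 17))
For equation 3: M_3 = 221, 221 ≡ 33 (mod 47), inverse of 221 mod 47 is 10 (check: 33 × 10 = 330 ≡ 1 (mod 47))
Combine: n ≡ Σ r_i×M_i×(M_i⁻¹ mod m_i) = 0×799×11 + 3×611×16 + 11×221×10 = 0 + 29328 + 24310 = 53638
53638 mod 10387 = 1703
n ≡ 1703 (mod 10387)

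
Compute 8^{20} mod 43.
16

Using successive squaring:
Binary expansion of 20: 10100
Powers of 8 mod 43 (each is the square of the previous):
  8^1 ≡ 8 (mod 43)
  8^2 ≡ 8² = 64 ≡ 21 (mod 43)
  8^4 ≡ 21² = 441 ≡ 11 (mod 43)
  8^8 ≡ 11² = 121 ≡ 35 (mod 43)
  8^16 ≡ 35² = 1225 ≡ 21 (mod 43)
20 = 16 + 4, so 8^20 = 8^16 × 8^4 ≡ 21 × 11 (mod 43)
Multiplying step by step:
  21 × 11 = 231 ≡ 16 (mod 43)
Result: 8^20 ≡ 16 (mod 43)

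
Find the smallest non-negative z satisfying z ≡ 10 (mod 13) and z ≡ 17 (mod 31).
M = 13 × 31 = 403. M₁ = 31, y₁ ≡ 8 (mod 13). M₂ = 13, y₂ ≡ 12 (mod 31). z = 10×31×8 + 17×13×12 ≡ 296 (mod 403)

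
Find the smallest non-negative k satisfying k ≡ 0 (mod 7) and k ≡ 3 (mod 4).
M = 7 × 4 = 28. M₁ = 4, y₁ ≡ 2 (mod 7). M₂ = 7, y₂ ≡ 3 (mod 4). k = 0×4×2 + 3×7×3 ≡ 7 (mod 28)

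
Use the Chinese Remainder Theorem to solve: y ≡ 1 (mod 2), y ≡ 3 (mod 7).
3

Using the Chinese Remainder Theorem:
M = product of moduli = 14
For equation 1: M_1 = 7, 7 ≡ 1 (mod 2), inverse of 7 mod 2 is 1 (check: 1 × 1 = 1 ≡ 1 (mod 2))
For equation 2: M_2 = 2, 2 ≡ 2 (mod 7), inverse of 2 mod 7 is 4 (check: 2 × 4 = 8 ≡ 1 (mod 7))
Combine: y ≡ Σ r_i×M_i×(M_i⁻¹ mod m_i) = 1×7×1 + 3×2×4 = 7 + 24 = 31
31 mod 14 = 3
y ≡ 3 (mod 14)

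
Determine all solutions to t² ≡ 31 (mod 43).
The square roots of 31 mod 43 are 17 and 26. Verify: 17² = 289 ≡ 31 (mod 43)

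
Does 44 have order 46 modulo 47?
p - 1 = 46 has prime divisors 2, 23. Check 44^(46/q) mod 47 for each: 44^(46/2) = 44^23 ≡ 46, 44^(46/23) = 44^2 ≡ 9 (mod 47). None of these is 1, so 44 has order 46 = φ(47), so it is a primitive root mod 47.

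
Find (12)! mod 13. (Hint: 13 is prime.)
By Wilson's theorem, (12)! ≡ -1 ≡ 12 (mod 13)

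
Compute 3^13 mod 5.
Using Fermat: 3^{4} ≡ 1 (mod 5). 13 ≡ 1 (mod 4). So 3^{13} ≡ 3^{1} ≡ 3 (mod 5)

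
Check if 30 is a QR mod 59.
By Euler's criterion: 30^{29} ≡ 58 (mod 59). Since this equals -1 (≡ 58), 30 is not a QR.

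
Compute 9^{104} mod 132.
93

Using successive squaring:
Binary expansion of 104: 1101000
Powers of 9 mod 132 (each is the square of the previous):
  9^1 ≡ 9 (mod 132)
  9^2 ≡ 9² = 81 ≡ 81 (mod 132)
  9^4 ≡ 81² = 6561 ≡ 93 (mod 132)
  9^8 ≡ 93² = 8649 ≡ 69 (mod 132)
  9^16 ≡ 69² = 4761 ≡ 9 (mod 132)
  9^32 ≡ 9² = 81 ≡ 81 (mod 132)
  9^64 ≡ 81² = 6561 ≡ 93 (mod 132)
104 = 64 + 32 + 8, so 9^104 = 9^64 × 9^32 × 9^8 ≡ 93 × 81 × 69 (mod 132)
Multiplying step by step:
  93 × 81 = 7533 ≡ 9 (mod 132)
  9 × 69 = 621 ≡ 93 (mod 132)
Result: 9^104 ≡ 93 (mod 132)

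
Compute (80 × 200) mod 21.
19

(80 × 200) = 16000
16000 mod 21 = 19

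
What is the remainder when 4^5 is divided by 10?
5 = 4 + 1 (binary 101). Repeated squaring mod 10: 4^1 ≡ 4; 4^2 ≡ 4² = 16 ≡ 6; 4^4 ≡ 6² = 36 ≡ 6. Multiply: 4^5 = 4^4 × 4^1 ≡ 6 × 4 (mod 10): 6 × 4 = 24 ≡ 4. So 4^5 ≡ 4 (mod 10).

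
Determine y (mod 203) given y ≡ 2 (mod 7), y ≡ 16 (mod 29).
16

Using the Chinese Remainder Theorem:
M = product of moduli = 203
For equation 1: M_1 = 29, 29 ≡ 1 (mod 7), inverse of 29 mod 7 is 1 (check: 1 × 1 = 1 ≡ 1 (mod 7))
For equation 2: M_2 = 7, 7 ≡ 7 (mod 29), inverse of 7 mod 29 is 25 (check: 7 × 25 = 175 ≡ 1 (mod 29))
Combine: y ≡ Σ r_i×M_i×(M_i⁻¹ mod m_i) = 2×29×1 + 16×7×25 = 58 + 2800 = 2858
2858 mod 203 = 16
y ≡ 16 (mod 203)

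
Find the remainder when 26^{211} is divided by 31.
By Fermat: 26^{30} ≡ 1 (mod 31). 211 = 7×30 + 1. So 26^{211} ≡ 26^{1} ≡ 26 (mod 31)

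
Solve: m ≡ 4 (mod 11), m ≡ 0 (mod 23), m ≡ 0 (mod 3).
M = 11 × 23 × 3 = 759. M₁ = 69, y₁ ≡ 4 (mod 11). M₂ = 33, y₂ ≡ 7 (mod 23). M₃ = 253, y₃ ≡ 1 (mod 3). m = 4×69×4 + 0×33×7 + 0×253×1 ≡ 345 (mod 759)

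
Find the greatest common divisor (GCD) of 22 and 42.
2

Using the Euclidean algorithm:
22 = 0 × 42 + 22
42 = 1 × 22 + 20
22 = 1 × 20 + 2
20 = 10 × 2 + 0

GCD(22, 42) = 2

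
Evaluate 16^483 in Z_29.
Using Fermat: 16^{28} ≡ 1 (mod 29). 483 ≡ 7 (mod 28). So 16^{483} ≡ 16^{7} ≡ 1 (mod 29)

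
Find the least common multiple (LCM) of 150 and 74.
5550

First find GCD(150, 74) using the Euclidean algorithm:
150 = 2 × 74 + 2
74 = 37 × 2 + 0
GCD(150, 74) = 2

LCM formula: LCM(a, b) = (a × b) / GCD(a, b)
LCM(150, 74) = (150 × 74) / 2
LCM(150, 74) = 11100 / 2
LCM(150, 74) = 5550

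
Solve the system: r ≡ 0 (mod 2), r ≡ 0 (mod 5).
M = 2 × 5 = 10. M₁ = 5, y₁ ≡ 1 (mod 2). M₂ = 2, y₂ ≡ 3 (mod 5). r = 0×5×1 + 0×2×3 ≡ 0 (mod 10)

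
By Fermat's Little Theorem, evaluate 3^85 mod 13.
By Fermat: 3^{12} ≡ 1 (mod 13). 85 = 7×12 + 1. So 3^{85} ≡ 3^{1} ≡ 3 (mod 13)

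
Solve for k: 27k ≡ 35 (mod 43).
22

Since gcd(27, 43) = 1 divides 35, a solution exists.
Multiply both sides by the inverse of 27 mod 43:
  27^(-1) mod 43 = 8
  x ≡ 8 × 35 ≡ 280 ≡ 22 (mod 43)
Verification: 27 × 22 = 594 = 13 × 43 + 35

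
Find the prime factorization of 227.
227

Divide by primes starting from smallest:
227 ÷ 227 = 1

227 = 227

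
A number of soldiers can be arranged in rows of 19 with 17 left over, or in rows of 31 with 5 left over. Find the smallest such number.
M = 19 × 31 = 589. M₁ = 31, y₁ ≡ 8 (mod 19). M₂ = 19, y₂ ≡ 18 (mod 31). n = 17×31×8 + 5×19×18 ≡ 36 (mod 589). The smallest positive such number is 36.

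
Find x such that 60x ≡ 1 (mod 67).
60^(-1) ≡ 19 (mod 67). Verification: 60 × 19 = 1140 ≡ 1 (mod 67)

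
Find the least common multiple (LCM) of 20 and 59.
1180

First find GCD(20, 59) using the Euclidean algorithm:
20 = 0 × 59 + 20
59 = 2 × 20 + 19
20 = 1 × 19 + 1
19 = 19 × 1 + 0
GCD(20, 59) = 1

LCM formula: LCM(a, b) = (a × b) / GCD(a, b)
LCM(20, 59) = (20 × 59) / 1
LCM(20, 59) = 1180 / 1
LCM(20, 59) = 1180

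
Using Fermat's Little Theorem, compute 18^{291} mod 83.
19

By Fermat's Little Theorem, a^(p-1) ≡ 1 (mod p) for prime p and gcd(a, p) = 1
Here p = 83, so 18^82 ≡ 1 (mod 83)
We can reduce the exponent: 291 mod 82 = 45
So 18^291 ≡ 18^45 (mod 83)
Computing: 18^45 mod 83 = 19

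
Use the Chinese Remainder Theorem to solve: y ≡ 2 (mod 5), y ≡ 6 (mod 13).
M = 5 × 13 = 65. M₁ = 13, y₁ ≡ 2 (mod 5). M₂ = 5, y₂ ≡ 8 (mod 13). y = 2×13×2 + 6×5×8 ≡ 32 (mod 65)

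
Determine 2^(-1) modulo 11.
2^(-1) ≡ 6 (mod 11). Verification: 2 × 6 = 12 ≡ 1 (mod 11)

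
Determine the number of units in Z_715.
480

Prime factorization: 715 = 5 × 11 × 13
Using the formula φ(n) = n × Π(1 - 1/p) for each prime factor p:
φ(715) = 715 × (1 - 1/5) × (1 - 1/11) × (1 - 1/13)
φ(715) = 480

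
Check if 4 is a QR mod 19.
By Euler's criterion: 4^{9} ≡ 1 (mod 19). Since this equals 1, 4 is a QR.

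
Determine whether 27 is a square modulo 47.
By Euler's criterion: 27^{23} ≡ 1 (mod 47). Since this equals 1, 27 is a QR.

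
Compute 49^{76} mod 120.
1

Using successive squaring:
Binary expansion of 76: 1001100
Powers of 49 mod 120 (each is the square of the previous):
  49^1 ≡ 49 (mod 120)
  49^2 ≡ 49² = 2401 ≡ 1 (mod 120)
  49^4 ≡ 1² = 1 ≡ 1 (mod 120)
  49^8 ≡ 1² = 1 ≡ 1 (mod 120)
  49^16 ≡ 1² = 1 ≡ 1 (mod 120)
  49^32 ≡ 1² = 1 ≡ 1 (mod 120)
  49^64 ≡ 1² = 1 ≡ 1 (mod 120)
76 = 64 + 8 + 4, so 49^76 = 49^64 × 49^8 × 49^4 ≡ 1 × 1 × 1 (mod 120)
Multiplying step by step:
  1 × 1 = 1 ≡ 1 (mod 120)
  1 × 1 = 1 ≡ 1 (mod 120)
Result: 49^76 ≡ 1 (mod 120)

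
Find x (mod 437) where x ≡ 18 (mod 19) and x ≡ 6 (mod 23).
M = 19 × 23 = 437. M₁ = 23, y₁ ≡ 5 (mod 19). M₂ = 19, y₂ ≡ 17 (mod 23). x = 18×23×5 + 6×19×17 ≡ 75 (mod 437)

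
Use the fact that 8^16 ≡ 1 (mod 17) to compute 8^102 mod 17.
By Fermat: 8^{16} ≡ 1 (mod 17). 102 = 6×16 + 6. So 8^{102} ≡ 8^{6} ≡ 4 (mod 17)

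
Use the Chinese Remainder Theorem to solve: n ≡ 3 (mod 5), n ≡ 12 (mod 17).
M = 5 × 17 = 85. M₁ = 17, y₁ ≡ 3 (mod 5). M₂ = 5, y₂ ≡ 7 (mod 17). n = 3×17×3 + 12×5×7 ≡ 63 (mod 85)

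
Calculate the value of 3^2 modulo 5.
2 = 2 (binary 10). Repeated squaring mod 5: 3^1 ≡ 3; 3^2 ≡ 3² = 9 ≡ 4. So 3^2 ≡ 4 (mod 5).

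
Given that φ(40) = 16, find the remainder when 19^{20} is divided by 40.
By Euler: 19^{16} ≡ 1 (mod 40) since gcd(19, 40) = 1. 20 = 1×16 + 4. So 19^{20} ≡ 19^{4} ≡ 1 (mod 40)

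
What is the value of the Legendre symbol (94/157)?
(94/157) = 94^{78} mod 157 = -1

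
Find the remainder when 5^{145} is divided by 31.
By Fermat: 5^{30} ≡ 1 (mod 31). 145 = 4×30 + 25. So 5^{145} ≡ 5^{25} ≡ 5 (mod 31)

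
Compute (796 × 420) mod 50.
20

(796 × 420) = 334320
334320 mod 50 = 20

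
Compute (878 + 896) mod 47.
35

(878 + 896) = 1774
1774 mod 47 = 35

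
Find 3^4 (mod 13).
4 = 4 (binary 100). Repeated squaring mod 13: 3^1 ≡ 3; 3^2 ≡ 3² = 9 ≡ 9; 3^4 ≡ 9² = 81 ≡ 3. So 3^4 ≡ 3 (mod 13).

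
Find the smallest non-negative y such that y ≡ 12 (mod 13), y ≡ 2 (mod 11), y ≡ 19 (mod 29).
3093

Using the Chinese Remainder Theorem:
M = product of moduli = 4147
For equation 1: M_1 = 319, 319 ≡ 7 (mod 13), inverse of 319 mod 13 is 2 (check: 7 × 2 = 14 ≡ 1 (mod 13))
For equation 2: M_2 = 377, 377 ≡ 3 (mod 11), inverse of 377 mod 11 is 4 (check: 3 × 4 = 12 ≡ 1 (mod 11))
For equation 3: M_3 = 143, 143 ≡ 27 (mod 29), inverse of 143 mod 29 is 14 (check: 27 × 14 = 378 ≡ 1 (mod 29))
Combine: y ≡ Σ r_i×M_i×(M_i⁻¹ mod m_i) = 12×319×2 + 2×377×4 + 19×143×14 = 7656 + 3016 + 38038 = 48710
48710 mod 4147 = 3093
y ≡ 3093 (mod 4147)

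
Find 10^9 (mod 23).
9 = 8 + 1 (binary 1001). Repeated squaring mod 23: 10^1 ≡ 10; 10^2 ≡ 10² = 100 ≡ 8; 10^4 ≡ 8² = 64 ≡ 18; 10^8 ≡ 18² = 324 ≡ 2. Multiply: 10^9 = 10^8 × 10^1 ≡ 2 × 10 (mod 23): 2 × 10 = 20 ≡ 20. So 10^9 ≡ 20 (mod 23).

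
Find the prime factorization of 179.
179

Divide by primes starting from smallest:
179 ÷ 179 = 1

179 = 179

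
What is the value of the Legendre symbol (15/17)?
(15/17) = 15^{8} mod 17 = 1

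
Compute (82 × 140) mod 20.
0

(82 × 140) = 11480
11480 mod 20 = 0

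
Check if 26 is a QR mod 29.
By Euler's criterion: 26^{14} ≡ 28 (mod 29). Since this equals -1 (≡ 28), 26 is not a QR.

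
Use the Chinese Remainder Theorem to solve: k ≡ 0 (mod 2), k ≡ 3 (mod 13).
16

Using the Chinese Remainder Theorem:
M = product of moduli = 26
For equation 1: M_1 = 13, 13 ≡ 1 (mod 2), inverse of 13 mod 2 is 1 (check: 1 × 1 = 1 ≡ 1 (mod 2))
For equation 2: M_2 = 2, 2 ≡ 2 (mod 13), inverse of 2 mod 13 is 7 (check: 2 × 7 = 14 ≡ 1 (mod 13))
Combine: k ≡ Σ r_i×M_i×(M_i⁻¹ mod m_i) = 0×13×1 + 3×2×7 = 0 + 42 = 42
42 mod 26 = 16
k ≡ 16 (mod 26)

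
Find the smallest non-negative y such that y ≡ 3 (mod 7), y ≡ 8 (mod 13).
73

Using the Chinese Remainder Theorem:
M = product of moduli = 91
For equation 1: M_1 = 13, 13 ≡ 6 (mod 7), inverse of 13 mod 7 is 6 (check: 6 × 6 = 36 ≡ 1 (mod 7))
For equation 2: M_2 = 7, 7 ≡ 7 (mod 13), inverse of 7 mod 13 is 2 (check: 7 × 2 = 14 ≡ 1 (mod 13))
Combine: y ≡ Σ r_i×M_i×(M_i⁻¹ mod m_i) = 3×13×6 + 8×7×2 = 234 + 112 = 346
346 mod 91 = 73
y ≡ 73 (mod 91)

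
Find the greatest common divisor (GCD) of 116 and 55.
1

Using the Euclidean algorithm:
116 = 2 × 55 + 6
55 = 9 × 6 + 1
6 = 6 × 1 + 0

GCD(116, 55) = 1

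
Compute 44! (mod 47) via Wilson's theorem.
(46)! = (44)! × (45) × (46) ≡ -1 (mod 47). So (44)! ≡ -1 × [(46)(45)]^(-1) ≡ 23 (mod 47)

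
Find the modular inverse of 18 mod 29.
18^(-1) ≡ 21 (mod 29). Verification: 18 × 21 = 378 ≡ 1 (mod 29)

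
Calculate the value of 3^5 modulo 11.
5 = 4 + 1 (binary 101). Repeated squaring mod 11: 3^1 ≡ 3; 3^2 ≡ 3² = 9 ≡ 9; 3^4 ≡ 9² = 81 ≡ 4. Multiply: 3^5 = 3^4 × 3^1 ≡ 4 × 3 (mod 11): 4 × 3 = 12 ≡ 1. So 3^5 ≡ 1 (mod 11).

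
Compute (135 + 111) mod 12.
6

(135 + 111) = 246
246 mod 12 = 6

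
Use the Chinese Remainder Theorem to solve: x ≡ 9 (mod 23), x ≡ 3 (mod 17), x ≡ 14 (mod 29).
768

Using the Chinese Remainder Theorem:
M = product of moduli = 11339
For equation 1: M_1 = 493, 493 ≡ 10 (mod 23), inverse of 493 mod 23 is 7 (check: 10 × 7 = 70 ≡ 1 (mod 23))
For equation 2: M_2 = 667, 667 ≡ 4 (mod 17), inverse of 667 mod 17 is 13 (check: 4 × 13 = 52 ≡ 1 (mod 17))
For equation 3: M_3 = 391, 391 ≡ 14 (mod 29), inverse of 391 mod 29 is 27 (check: 14 × 27 = 378 ≡ 1 (mod 29))
Combine: x ≡ Σ r_i×M_i×(M_i⁻¹ mod m_i) = 9×493×7 + 3×667×13 + 14×391×27 = 31059 + 26013 + 147798 = 204870
204870 mod 11339 = 768
x ≡ 768 (mod 11339)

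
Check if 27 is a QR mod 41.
By Euler's criterion: 27^{20} ≡ 40 (mod 41). Since this equals -1 (≡ 40), 27 is not a QR.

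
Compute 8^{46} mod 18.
10

Using successive squaring:
Binary expansion of 46: 101110
Powers of 8 mod 18 (each is the square of the previous):
  8^1 ≡ 8 (mod 18)
  8^2 ≡ 8² = 64 ≡ 10 (mod 18)
  8^4 ≡ 10² = 100 ≡ 10 (mod 18)
  8^8 ≡ 10² = 100 ≡ 10 (mod 18)
  8^16 ≡ 10² = 100 ≡ 10 (mod 18)
  8^32 ≡ 10² = 100 ≡ 10 (mod 18)
46 = 32 + 8 + 4 + 2, so 8^46 = 8^32 × 8^8 × 8^4 × 8^2 ≡ 10 × 10 × 10 × 10 (mod 18)
Multiplying step by step:
  10 × 10 = 100 ≡ 10 (mod 18)
  10 × 10 = 100 ≡ 10 (mod 18)
  10 × 10 = 100 ≡ 10 (mod 18)
Result: 8^46 ≡ 10 (mod 18)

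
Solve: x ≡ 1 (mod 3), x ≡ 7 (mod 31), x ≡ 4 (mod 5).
M = 3 × 31 × 5 = 465. M₁ = 155, y₁ ≡ 2 (mod 3). M₂ = 15, y₂ ≡ 29 (mod 31). M₃ = 93, y₃ ≡ 2 (mod 5). x = 1×155×2 + 7×15×29 + 4×93×2 ≡ 379 (mod 465)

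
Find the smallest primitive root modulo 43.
p - 1 = 42 has prime divisors 2, 3, 7. h is a primitive root mod 43 iff h^(42/q) ≢ 1 (mod 43) for each such q.
h = 2: 2^21 ≡ 42, 2^14 ≡ 1, 2^6 ≡ 21 (mod 43); 2^14 ≡ 1, so not a primitive root.
h = 3: 3^21 ≡ 42, 3^14 ≡ 36, 3^6 ≡ 41 (mod 43); none is 1, so 3 has order 42 and is a primitive root.
The smallest primitive root mod 43 is g = 3.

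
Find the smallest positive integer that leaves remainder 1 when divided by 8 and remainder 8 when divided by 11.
M = 8 × 11 = 88. M₁ = 11, y₁ ≡ 3 (mod 8). M₂ = 8, y₂ ≡ 7 (mod 11). m = 1×11×3 + 8×8×7 ≡ 41 (mod 88). The smallest positive such number is 41.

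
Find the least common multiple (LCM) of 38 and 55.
2090

First find GCD(38, 55) using the Euclidean algorithm:
38 = 0 × 55 + 38
55 = 1 × 38 + 17
38 = 2 × 17 + 4
17 = 4 × 4 + 1
4 = 4 × 1 + 0
GCD(38, 55) = 1

LCM formula: LCM(a, b) = (a × b) / GCD(a, b)
LCM(38, 55) = (38 × 55) / 1
LCM(38, 55) = 2090 / 1
LCM(38, 55) = 2090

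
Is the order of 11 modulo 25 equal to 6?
No, the actual order is 5, not 6.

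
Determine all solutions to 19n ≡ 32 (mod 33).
26

Since gcd(19, 33) = 1 divides 32, a solution exists.
Multiply both sides by the inverse of 19 mod 33:
  19^(-1) mod 33 = 7
  x ≡ 7 × 32 ≡ 224 ≡ 26 (mod 33)
Verification: 19 × 26 = 494 = 14 × 33 + 32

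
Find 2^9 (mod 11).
9 = 8 + 1 (binary 1001). Repeated squaring mod 11: 2^1 ≡ 2; 2^2 ≡ 2² = 4 ≡ 4; 2^4 ≡ 4² = 16 ≡ 5; 2^8 ≡ 5² = 25 ≡ 3. Multiply: 2^9 = 2^8 × 2^1 ≡ 3 × 2 (mod 11): 3 × 2 = 6 ≡ 6. So 2^9 ≡ 6 (mod 11).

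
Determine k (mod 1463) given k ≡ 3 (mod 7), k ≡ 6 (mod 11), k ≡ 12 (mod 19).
1095

Using the Chinese Remainder Theorem:
M = product of moduli = 1463
For equation 1: M_1 = 209, 209 ≡ 6 (mod 7), inverse of 209 mod 7 is 6 (check: 6 × 6 = 36 ≡ 1 (mod 7))
For equation 2: M_2 = 133, 133 ≡ 1 (mod 11), inverse of 133 mod 11 is 1 (check: 1 × 1 = 1 ≡ 1 (mod 11))
For equation 3: M_3 = 77, 77 ≡ 1 (mod 19), inverse of 77 mod 19 is 1 (check: 1 × 1 = 1 ≡ 1 (mod 19))
Combine: k ≡ Σ r_i×M_i×(M_i⁻¹ mod m_i) = 3×209×6 + 6×133×1 + 12×77×1 = 3762 + 798 + 924 = 5484
5484 mod 1463 = 1095
k ≡ 1095 (mod 1463)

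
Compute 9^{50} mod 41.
40

Using successive squaring:
Binary expansion of 50: 110010
Powers of 9 mod 41 (each is the square of the previous):
  9^1 ≡ 9 (mod 41)
  9^2 ≡ 9² = 81 ≡ 40 (mod 41)
  9^4 ≡ 40² = 1600 ≡ 1 (mod 41)
  9^8 ≡ 1² = 1 ≡ 1 (mod 41)
  9^16 ≡ 1² = 1 ≡ 1 (mod 41)
  9^32 ≡ 1² = 1 ≡ 1 (mod 41)
50 = 32 + 16 + 2, so 9^50 = 9^32 × 9^16 × 9^2 ≡ 1 × 1 × 40 (mod 41)
Multiplying step by step:
  1 × 1 = 1 ≡ 1 (mod 41)
  1 × 40 = 40 ≡ 40 (mod 41)
Result: 9^50 ≡ 40 (mod 41)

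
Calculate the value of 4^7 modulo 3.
4 ≡ 1 (mod 3). 7 = 4 + 2 + 1 (binary 111). Repeated squaring mod 3: 1^1 ≡ 1; 1^2 ≡ 1² = 1 ≡ 1; 1^4 ≡ 1² = 1 ≡ 1. Multiply: 4^7 ≡ 1^4 × 1^2 × 1^1 ≡ 1 × 1 × 1 (mod 3): 1 × 1 = 1 ≡ 1; 1 × 1 = 1 ≡ 1. So 4^7 ≡ 1 (mod 3).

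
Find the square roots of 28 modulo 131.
The square roots of 28 mod 131 are 91 and 40. Verify: 91² = 8281 ≡ 28 (mod 131)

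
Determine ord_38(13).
Powers of 13 mod 38: 13^1≡13, 13^2≡17, 13^3≡31, 13^4≡23, 13^5≡33, 13^6≡11, 13^7≡29, 13^8≡35, 13^9≡37, 13^10≡25, 13^11≡21, 13^12≡7, 13^13≡15, 13^14≡5, 13^15≡27, 13^16≡9, 13^17≡3, 13^18≡1. Order = 18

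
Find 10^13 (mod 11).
Using Fermat: 10^{10} ≡ 1 (mod 11). 13 ≡ 3 (mod 10). So 10^{13} ≡ 10^{3} ≡ 10 (mod 11)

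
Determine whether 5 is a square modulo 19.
By Euler's criterion: 5^{9} ≡ 1 (mod 19). Since this equals 1, 5 is a QR.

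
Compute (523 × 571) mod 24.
1

(523 × 571) = 298633
298633 mod 24 = 1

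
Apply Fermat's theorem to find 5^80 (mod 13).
By Fermat: 5^{12} ≡ 1 (mod 13). 80 = 6×12 + 8. So 5^{80} ≡ 5^{8} ≡ 1 (mod 13)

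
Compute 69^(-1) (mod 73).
18

Using Extended Euclidean Algorithm:
gcd(69, 73) = 1
Bezout coefficients: 69 × 18 + 73 × -17 = 1
So 69 × 18 ≡ 1 (mod 73)
The inverse is 18 mod 73 = 18
Verification: 69 × 18 = 1242 = 17 × 73 + 1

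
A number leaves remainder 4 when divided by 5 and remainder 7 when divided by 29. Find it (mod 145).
M = 5 × 29 = 145. M₁ = 29, y₁ ≡ 4 (mod 5). M₂ = 5, y₂ ≡ 6 (mod 29). m = 4×29×4 + 7×5×6 ≡ 94 (mod 145)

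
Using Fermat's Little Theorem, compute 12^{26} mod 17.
9

By Fermat's Little Theorem, a^(p-1) ≡ 1 (mod p) for prime p and gcd(a, p) = 1
Here p = 17, so 12^16 ≡ 1 (mod 17)
We can reduce the exponent: 26 mod 16 = 10
So 12^26 ≡ 12^10 (mod 17)
Computing: 12^10 mod 17 = 9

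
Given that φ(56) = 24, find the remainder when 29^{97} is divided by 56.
By Euler: 29^{24} ≡ 1 (mod 56) since gcd(29, 56) = 1. 97 = 4×24 + 1. So 29^{97} ≡ 29^{1} ≡ 29 (mod 56)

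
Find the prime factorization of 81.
3^4

Divide by primes starting from smallest:
81 ÷ 3 = 27
27 ÷ 3 = 9
9 ÷ 3 = 3
3 ÷ 3 = 1

81 = 3^4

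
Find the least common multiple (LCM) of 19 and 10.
190

First find GCD(19, 10) using the Euclidean algorithm:
19 = 1 × 10 + 9
10 = 1 × 9 + 1
9 = 9 × 1 + 0
GCD(19, 10) = 1

LCM formula: LCM(a, b) = (a × b) / GCD(a, b)
LCM(19, 10) = (19 × 10) / 1
LCM(19, 10) = 190 / 1
LCM(19, 10) = 190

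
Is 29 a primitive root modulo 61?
No

To verify, check if 29^(60/q) ≢ 1 (mod 61) for each prime divisor q of 60
Divisors of 60 = 60: [1, 2, 3, 4, 5, 6, 10, 12, 15, 20, 30, 60]
  29^(60/2) = 29^30 ≡ 60 (mod 61)
  29^(60/3) = 29^20 ≡ 13 (mod 61)
  29^(60/5) = 29^12 ≡ 1 (mod 61)
Conclusion: 29 is not a primitive root modulo 61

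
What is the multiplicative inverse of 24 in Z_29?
23

Using Extended Euclidean Algorithm:
gcd(24, 29) = 1
Bezout coefficients: 24 × -6 + 29 × 5 = 1
So 24 × -6 ≡ 1 (mod 29)
The inverse is -6 mod 29 = 23
Verification: 24 × 23 = 552 = 19 × 29 + 1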